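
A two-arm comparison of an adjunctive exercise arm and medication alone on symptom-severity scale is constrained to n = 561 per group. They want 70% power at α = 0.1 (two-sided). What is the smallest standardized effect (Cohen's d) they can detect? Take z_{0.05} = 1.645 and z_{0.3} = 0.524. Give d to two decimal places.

For two independent groups of n = 561 each: d_min = (z_{α/2} + z_β)·√(2/n).
z-sum = 1.645 + 0.524 = 2.169.
d_min = 2.169 × √(2/561) = 2.169 × 0.0597 = 0.130.

d_min ≈ 0.13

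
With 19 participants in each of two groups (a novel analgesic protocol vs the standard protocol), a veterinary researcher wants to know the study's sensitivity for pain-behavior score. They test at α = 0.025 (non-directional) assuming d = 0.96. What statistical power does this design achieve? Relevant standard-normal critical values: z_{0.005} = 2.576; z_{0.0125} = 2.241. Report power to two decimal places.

For two equal groups, power = Φ(d·√(n/2) − z_{α/2}).
d·√(n/2) = 0.96 × √(19/2) = 0.96 × 3.082 = 2.959.
z_β = 2.959 − 2.241 = 0.718.
Power = Φ(0.718) = 0.764.

power ≈ 0.76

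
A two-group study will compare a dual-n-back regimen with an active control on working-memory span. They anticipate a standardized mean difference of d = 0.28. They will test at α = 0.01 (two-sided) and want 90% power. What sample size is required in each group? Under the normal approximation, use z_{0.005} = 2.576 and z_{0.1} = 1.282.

n = 380 per group

For two independent groups with equal n: n = 2·((z_{α/2} + z_β) / d)².
z_{α/2} + z_β = 2.576 + 1.282 = 3.858.
n = 2 × (3.858 / 0.28)² = 2 × 13.779² = 2 × 189.85 = 379.7.
Round up to the next whole participant.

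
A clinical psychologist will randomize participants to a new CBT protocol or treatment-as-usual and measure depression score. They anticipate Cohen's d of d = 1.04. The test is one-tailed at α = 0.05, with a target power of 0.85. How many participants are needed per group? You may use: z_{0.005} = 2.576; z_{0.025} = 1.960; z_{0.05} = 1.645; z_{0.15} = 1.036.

For two independent groups with equal n: n = 2·((z_{α} + z_β) / d)².
z_{α} + z_β = 1.645 + 1.036 = 2.681.
n = 2 × (2.681 / 1.04)² = 2 × 2.578² = 2 × 6.65 = 13.3.
Round up to the next whole participant.

n = 14 per group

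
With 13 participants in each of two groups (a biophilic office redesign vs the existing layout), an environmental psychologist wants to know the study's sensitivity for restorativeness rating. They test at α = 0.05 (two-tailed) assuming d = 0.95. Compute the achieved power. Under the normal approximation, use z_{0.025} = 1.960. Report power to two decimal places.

For two equal groups, power = Φ(d·√(n/2) − z_{α/2}).
d·√(n/2) = 0.95 × √(13/2) = 0.95 × 2.550 = 2.422.
z_β = 2.422 − 1.960 = 0.462.
Power = Φ(0.462) = 0.678.

power ≈ 0.68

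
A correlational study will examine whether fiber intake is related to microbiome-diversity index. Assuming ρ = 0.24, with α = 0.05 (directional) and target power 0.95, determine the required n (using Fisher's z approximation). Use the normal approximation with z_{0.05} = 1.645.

n = 184

Fisher's z: C = ½·ln((1+r)/(1−r)) = ½·ln(1.6316) = 0.2448.
n = ((z_{α} + z_β)/C)² + 3.
(1.645 + 1.645) / 0.2448 = 3.290 / 0.2448 = 13.440.
n = 13.440² + 3 = 180.62 + 3 = 183.6.
Round up.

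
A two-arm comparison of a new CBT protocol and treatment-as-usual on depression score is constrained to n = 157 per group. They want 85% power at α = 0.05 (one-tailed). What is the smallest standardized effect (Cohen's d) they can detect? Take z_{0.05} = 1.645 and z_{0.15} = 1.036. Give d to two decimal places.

d_min ≈ 0.30

For two independent groups of n = 157 each: d_min = (z_{α} + z_β)·√(2/n).
z-sum = 1.645 + 1.036 = 2.681.
d_min = 2.681 × √(2/157) = 2.681 × 0.1129 = 0.303.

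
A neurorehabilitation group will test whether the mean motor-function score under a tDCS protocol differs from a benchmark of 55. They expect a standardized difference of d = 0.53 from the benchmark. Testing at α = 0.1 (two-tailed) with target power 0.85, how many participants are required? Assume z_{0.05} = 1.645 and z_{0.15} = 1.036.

For a one-sample test: n = ((z_{α/2} + z_β) / d)².
z_{α/2} + z_β = 1.645 + 1.036 = 2.681.
n = (2.681 / 0.53)² = 5.058² = 25.59.
Round up.

n = 26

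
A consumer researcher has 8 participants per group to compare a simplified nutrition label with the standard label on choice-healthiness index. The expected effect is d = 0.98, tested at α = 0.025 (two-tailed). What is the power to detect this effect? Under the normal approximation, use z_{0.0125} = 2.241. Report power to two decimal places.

power ≈ 0.39

For two equal groups, power = Φ(d·√(n/2) − z_{α/2}).
d·√(n/2) = 0.98 × √(8/2) = 0.98 × 2.000 = 1.960.
z_β = 1.960 − 2.241 = -0.281.
Power = Φ(-0.281) = 0.389.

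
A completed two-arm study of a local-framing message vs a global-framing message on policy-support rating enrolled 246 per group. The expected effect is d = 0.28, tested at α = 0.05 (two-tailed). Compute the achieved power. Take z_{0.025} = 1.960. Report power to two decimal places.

power ≈ 0.87

For two equal groups, power = Φ(d·√(n/2) − z_{α/2}).
d·√(n/2) = 0.28 × √(246/2) = 0.28 × 11.091 = 3.105.
z_β = 3.105 − 1.960 = 1.145.
Power = Φ(1.145) = 0.874.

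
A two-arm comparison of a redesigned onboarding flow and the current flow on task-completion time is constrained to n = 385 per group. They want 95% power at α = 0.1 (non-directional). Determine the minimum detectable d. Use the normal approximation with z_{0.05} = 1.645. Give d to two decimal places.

d_min ≈ 0.24

For two independent groups of n = 385 each: d_min = (z_{α/2} + z_β)·√(2/n).
z-sum = 1.645 + 1.645 = 3.290.
d_min = 3.290 × √(2/385) = 3.290 × 0.0721 = 0.237.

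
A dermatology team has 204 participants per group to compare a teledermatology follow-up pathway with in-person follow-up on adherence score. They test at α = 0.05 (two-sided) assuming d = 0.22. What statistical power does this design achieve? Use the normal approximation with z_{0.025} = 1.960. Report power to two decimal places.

power ≈ 0.60

For two equal groups, power = Φ(d·√(n/2) − z_{α/2}).
d·√(n/2) = 0.22 × √(204/2) = 0.22 × 10.100 = 2.222.
z_β = 2.222 − 1.960 = 0.262.
Power = Φ(0.262) = 0.603.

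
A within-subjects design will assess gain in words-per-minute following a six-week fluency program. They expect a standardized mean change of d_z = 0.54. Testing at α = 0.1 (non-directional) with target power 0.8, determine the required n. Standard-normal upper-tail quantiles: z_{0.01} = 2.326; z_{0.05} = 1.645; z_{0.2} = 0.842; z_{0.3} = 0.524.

n = 22 pairs

For a paired (one-sample on differences) test: n = ((z_{α/2} + z_β) / d)².
z_{α/2} + z_β = 1.645 + 0.842 = 2.487.
n = (2.487 / 0.54)² = 4.606² = 21.21.
Round up.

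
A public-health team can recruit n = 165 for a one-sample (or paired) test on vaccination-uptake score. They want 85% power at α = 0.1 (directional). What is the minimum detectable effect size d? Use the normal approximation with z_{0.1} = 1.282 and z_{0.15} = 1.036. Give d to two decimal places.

For a single sample (or paired design) of n = 165: d_min = (z_{α} + z_β)/√n.
z-sum = 1.282 + 1.036 = 2.318.
d_min = 2.318 / √165 = 2.318 / 12.845 = 0.180.

d_min ≈ 0.18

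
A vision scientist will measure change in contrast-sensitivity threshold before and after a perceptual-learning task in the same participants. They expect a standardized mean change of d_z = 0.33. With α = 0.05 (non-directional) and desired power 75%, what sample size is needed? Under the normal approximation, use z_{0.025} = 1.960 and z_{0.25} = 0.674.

For a paired (one-sample on differences) test: n = ((z_{α/2} + z_β) / d)².
z_{α/2} + z_β = 1.960 + 0.674 = 2.634.
n = (2.634 / 0.33)² = 7.982² = 63.71.
Round up.

n = 64 pairs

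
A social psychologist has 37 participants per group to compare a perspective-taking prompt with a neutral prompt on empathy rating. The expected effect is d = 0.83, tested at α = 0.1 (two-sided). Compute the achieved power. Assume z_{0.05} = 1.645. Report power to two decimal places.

power ≈ 0.97

For two equal groups, power = Φ(d·√(n/2) − z_{α/2}).
d·√(n/2) = 0.83 × √(37/2) = 0.83 × 4.301 = 3.570.
z_β = 3.570 − 1.645 = 1.925.
Power = Φ(1.925) = 0.973.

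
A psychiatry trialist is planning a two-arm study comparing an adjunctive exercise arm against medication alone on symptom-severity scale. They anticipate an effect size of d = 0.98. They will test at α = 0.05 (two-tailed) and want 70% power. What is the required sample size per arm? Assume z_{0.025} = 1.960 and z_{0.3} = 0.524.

For two independent groups with equal n: n = 2·((z_{α/2} + z_β) / d)².
z_{α/2} + z_β = 1.960 + 0.524 = 2.484.
n = 2 × (2.484 / 0.98)² = 2 × 2.535² = 2 × 6.42 = 12.8.
Round up to the next whole participant.

n = 13 per group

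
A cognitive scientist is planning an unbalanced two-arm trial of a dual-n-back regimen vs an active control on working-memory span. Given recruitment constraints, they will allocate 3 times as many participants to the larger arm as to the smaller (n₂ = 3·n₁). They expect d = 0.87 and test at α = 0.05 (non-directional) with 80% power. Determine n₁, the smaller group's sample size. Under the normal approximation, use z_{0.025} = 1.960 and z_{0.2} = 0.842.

n₁ = 14

With allocation ratio k = n₂/n₁ = 3, Var(x̄₁−x̄₂) = σ²(1/n₁ + 1/(k·n₁)) = σ²·(k+1)/(k·n₁).
So n₁ = (1 + 1/k)·((z_{α/2} + z_β)/d)² = 1.333 × (2.802/0.87)².
n₁ = 1.333 × 10.37 = 13.8.
Round up: n₁ = 14, giving n₂ = 3 × 14 = 42.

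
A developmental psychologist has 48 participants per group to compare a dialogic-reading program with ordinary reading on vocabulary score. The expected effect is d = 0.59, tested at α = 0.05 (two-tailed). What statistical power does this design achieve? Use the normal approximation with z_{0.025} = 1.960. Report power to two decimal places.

power ≈ 0.82

For two equal groups, power = Φ(d·√(n/2) − z_{α/2}).
d·√(n/2) = 0.59 × √(48/2) = 0.59 × 4.899 = 2.890.
z_β = 2.890 − 1.960 = 0.930.
Power = Φ(0.930) = 0.824.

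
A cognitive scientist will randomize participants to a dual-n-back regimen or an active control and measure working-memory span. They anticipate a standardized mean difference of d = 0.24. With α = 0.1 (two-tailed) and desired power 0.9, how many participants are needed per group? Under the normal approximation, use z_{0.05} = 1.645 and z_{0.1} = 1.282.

For two independent groups with equal n: n = 2·((z_{α/2} + z_β) / d)².
z_{α/2} + z_β = 1.645 + 1.282 = 2.927.
n = 2 × (2.927 / 0.24)² = 2 × 12.196² = 2 × 148.74 = 297.5.
Round up to the next whole participant.

n = 298 per group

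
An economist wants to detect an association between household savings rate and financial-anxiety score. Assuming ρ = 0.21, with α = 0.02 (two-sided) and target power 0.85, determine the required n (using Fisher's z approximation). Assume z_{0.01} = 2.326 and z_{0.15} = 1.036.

n = 252

Fisher's z: C = ½·ln((1+r)/(1−r)) = ½·ln(1.5316) = 0.2132.
n = ((z_{α/2} + z_β)/C)² + 3.
(2.326 + 1.036) / 0.2132 = 3.362 / 0.2132 = 15.769.
n = 15.769² + 3 = 248.67 + 3 = 251.7.
Round up.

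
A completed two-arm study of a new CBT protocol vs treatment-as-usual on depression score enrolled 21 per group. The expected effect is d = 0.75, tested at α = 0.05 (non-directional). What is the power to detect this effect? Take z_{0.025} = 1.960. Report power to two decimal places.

power ≈ 0.68

For two equal groups, power = Φ(d·√(n/2) − z_{α/2}).
d·√(n/2) = 0.75 × √(21/2) = 0.75 × 3.240 = 2.430.
z_β = 2.430 − 1.960 = 0.470.
Power = Φ(0.470) = 0.681.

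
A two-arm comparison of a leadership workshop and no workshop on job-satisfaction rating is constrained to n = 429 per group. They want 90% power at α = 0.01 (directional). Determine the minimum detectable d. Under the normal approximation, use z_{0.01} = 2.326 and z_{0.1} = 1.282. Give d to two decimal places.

For two independent groups of n = 429 each: d_min = (z_{α} + z_β)·√(2/n).
z-sum = 2.326 + 1.282 = 3.608.
d_min = 3.608 × √(2/429) = 3.608 × 0.0683 = 0.246.

d_min ≈ 0.25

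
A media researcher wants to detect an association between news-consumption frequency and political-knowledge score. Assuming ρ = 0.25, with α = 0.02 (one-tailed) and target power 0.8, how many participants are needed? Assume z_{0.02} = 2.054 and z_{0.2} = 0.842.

n = 132

Fisher's z: C = ½·ln((1+r)/(1−r)) = ½·ln(1.6667) = 0.2554.
n = ((z_{α} + z_β)/C)² + 3.
(2.054 + 0.842) / 0.2554 = 2.896 / 0.2554 = 11.339.
n = 11.339² + 3 = 128.57 + 3 = 131.6.
Round up.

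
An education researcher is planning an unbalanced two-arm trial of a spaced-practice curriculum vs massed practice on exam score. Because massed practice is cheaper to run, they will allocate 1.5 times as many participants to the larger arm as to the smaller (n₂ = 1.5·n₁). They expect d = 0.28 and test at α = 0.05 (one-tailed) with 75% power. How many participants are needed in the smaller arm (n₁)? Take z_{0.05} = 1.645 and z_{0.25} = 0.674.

With allocation ratio k = n₂/n₁ = 1.5, Var(x̄₁−x̄₂) = σ²(1/n₁ + 1/(k·n₁)) = σ²·(k+1)/(k·n₁).
So n₁ = (1 + 1/k)·((z_{α} + z_β)/d)² = 1.667 × (2.319/0.28)².
n₁ = 1.667 × 68.59 = 114.3.
Round up: n₁ = 115, giving n₂ = ⌈1.5 × 115⌉ = ⌈172.5⌉ = 173.

n₁ = 115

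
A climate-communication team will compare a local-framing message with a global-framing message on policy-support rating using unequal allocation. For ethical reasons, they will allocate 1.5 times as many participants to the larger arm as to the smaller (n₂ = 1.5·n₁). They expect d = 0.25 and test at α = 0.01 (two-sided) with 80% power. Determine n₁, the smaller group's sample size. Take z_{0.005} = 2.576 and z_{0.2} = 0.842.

With allocation ratio k = n₂/n₁ = 1.5, Var(x̄₁−x̄₂) = σ²(1/n₁ + 1/(k·n₁)) = σ²·(k+1)/(k·n₁).
So n₁ = (1 + 1/k)·((z_{α/2} + z_β)/d)² = 1.667 × (3.418/0.25)².
n₁ = 1.667 × 186.92 = 311.5.
Round up: n₁ = 312, giving n₂ = 1.5 × 312 = 468.

n₁ = 312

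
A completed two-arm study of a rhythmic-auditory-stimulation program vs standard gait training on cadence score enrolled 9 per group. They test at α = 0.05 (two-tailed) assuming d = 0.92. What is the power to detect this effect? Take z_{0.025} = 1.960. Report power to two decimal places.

For two equal groups, power = Φ(d·√(n/2) − z_{α/2}).
d·√(n/2) = 0.92 × √(9/2) = 0.92 × 2.121 = 1.952.
z_β = 1.952 − 1.960 = -0.008.
Power = Φ(-0.008) = 0.497.

power ≈ 0.50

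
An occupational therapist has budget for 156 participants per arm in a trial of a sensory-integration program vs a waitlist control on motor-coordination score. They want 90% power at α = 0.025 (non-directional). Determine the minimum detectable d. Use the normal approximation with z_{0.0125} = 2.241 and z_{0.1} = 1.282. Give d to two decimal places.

d_min ≈ 0.40

For two independent groups of n = 156 each: d_min = (z_{α/2} + z_β)·√(2/n).
z-sum = 2.241 + 1.282 = 3.523.
d_min = 3.523 × √(2/156) = 3.523 × 0.1132 = 0.399.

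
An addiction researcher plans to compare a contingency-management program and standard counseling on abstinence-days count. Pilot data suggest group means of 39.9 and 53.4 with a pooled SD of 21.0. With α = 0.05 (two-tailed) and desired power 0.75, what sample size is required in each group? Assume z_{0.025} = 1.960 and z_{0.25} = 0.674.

Cohen's d = |M₁ − M₂| / SD_pooled = |39.9 − 53.4| / 21.0 = 13.5 / 21.0 = 0.643.
For two independent groups with equal n: n = 2·((z_{α/2} + z_β) / d)².
z_{α/2} + z_β = 1.960 + 0.674 = 2.634.
n = 2 × (2.634 / 0.643)² = 2 × 4.096² = 2 × 16.78 = 33.6.
Round up to the next whole participant.

n = 34 per group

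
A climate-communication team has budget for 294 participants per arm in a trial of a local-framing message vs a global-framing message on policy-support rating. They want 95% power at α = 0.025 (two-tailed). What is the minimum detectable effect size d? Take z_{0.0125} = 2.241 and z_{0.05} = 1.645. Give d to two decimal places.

For two independent groups of n = 294 each: d_min = (z_{α/2} + z_β)·√(2/n).
z-sum = 2.241 + 1.645 = 3.886.
d_min = 3.886 × √(2/294) = 3.886 × 0.0825 = 0.321.

d_min ≈ 0.32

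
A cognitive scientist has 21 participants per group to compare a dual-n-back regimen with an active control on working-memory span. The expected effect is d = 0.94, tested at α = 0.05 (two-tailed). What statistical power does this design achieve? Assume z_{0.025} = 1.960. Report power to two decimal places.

For two equal groups, power = Φ(d·√(n/2) − z_{α/2}).
d·√(n/2) = 0.94 × √(21/2) = 0.94 × 3.240 = 3.046.
z_β = 3.046 − 1.960 = 1.086.
Power = Φ(1.086) = 0.861.

power ≈ 0.86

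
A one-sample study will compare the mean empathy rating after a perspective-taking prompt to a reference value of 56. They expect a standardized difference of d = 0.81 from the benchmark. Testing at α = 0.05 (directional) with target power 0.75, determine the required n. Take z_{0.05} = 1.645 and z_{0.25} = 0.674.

n = 9

For a one-sample test: n = ((z_{α} + z_β) / d)².
z_{α} + z_β = 1.645 + 0.674 = 2.319.
n = (2.319 / 0.81)² = 2.863² = 8.20.
Round up.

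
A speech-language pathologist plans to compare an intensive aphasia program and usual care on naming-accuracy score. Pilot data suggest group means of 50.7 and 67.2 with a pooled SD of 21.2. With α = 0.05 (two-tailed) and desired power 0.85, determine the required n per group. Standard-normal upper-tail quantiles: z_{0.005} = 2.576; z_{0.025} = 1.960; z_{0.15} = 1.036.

n = 30 per group

Cohen's d = |M₁ − M₂| / SD_pooled = |50.7 − 67.2| / 21.2 = 16.5 / 21.2 = 0.778.
For two independent groups with equal n: n = 2·((z_{α/2} + z_β) / d)².
z_{α/2} + z_β = 1.960 + 1.036 = 2.996.
n = 2 × (2.996 / 0.778)² = 2 × 3.851² = 2 × 14.83 = 29.7.
Round up to the next whole participant.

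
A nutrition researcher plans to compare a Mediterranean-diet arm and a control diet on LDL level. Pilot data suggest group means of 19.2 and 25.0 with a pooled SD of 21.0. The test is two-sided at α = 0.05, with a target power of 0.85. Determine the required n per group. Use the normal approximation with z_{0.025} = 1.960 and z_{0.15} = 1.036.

n = 236 per group

Cohen's d = |M₁ − M₂| / SD_pooled = |19.2 − 25.0| / 21.0 = 5.8 / 21.0 = 0.276.
For two independent groups with equal n: n = 2·((z_{α/2} + z_β) / d)².
z_{α/2} + z_β = 1.960 + 1.036 = 2.996.
n = 2 × (2.996 / 0.276)² = 2 × 10.855² = 2 × 117.83 = 235.7.
Round up to the next whole participant.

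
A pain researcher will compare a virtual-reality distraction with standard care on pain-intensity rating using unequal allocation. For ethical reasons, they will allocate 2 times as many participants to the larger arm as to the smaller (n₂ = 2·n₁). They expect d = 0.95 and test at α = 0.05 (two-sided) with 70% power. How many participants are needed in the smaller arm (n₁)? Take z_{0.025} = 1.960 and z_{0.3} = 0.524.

n₁ = 11

With allocation ratio k = n₂/n₁ = 2, Var(x̄₁−x̄₂) = σ²(1/n₁ + 1/(k·n₁)) = σ²·(k+1)/(k·n₁).
So n₁ = (1 + 1/k)·((z_{α/2} + z_β)/d)² = 1.500 × (2.484/0.95)².
n₁ = 1.500 × 6.84 = 10.3.
Round up: n₁ = 11, giving n₂ = 2 × 11 = 22.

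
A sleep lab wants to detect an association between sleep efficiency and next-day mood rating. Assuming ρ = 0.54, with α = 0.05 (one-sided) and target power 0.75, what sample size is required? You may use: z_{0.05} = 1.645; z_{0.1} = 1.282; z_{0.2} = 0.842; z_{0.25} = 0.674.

n = 18

Fisher's z: C = ½·ln((1+r)/(1−r)) = ½·ln(3.3478) = 0.6042.
n = ((z_{α} + z_β)/C)² + 3.
(1.645 + 0.674) / 0.6042 = 2.319 / 0.6042 = 3.838.
n = 3.838² + 3 = 14.73 + 3 = 17.7.
Round up.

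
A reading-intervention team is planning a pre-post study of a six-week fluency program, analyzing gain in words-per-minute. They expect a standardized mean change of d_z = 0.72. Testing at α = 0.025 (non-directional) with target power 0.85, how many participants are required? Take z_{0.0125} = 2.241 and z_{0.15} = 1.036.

For a paired (one-sample on differences) test: n = ((z_{α/2} + z_β) / d)².
z_{α/2} + z_β = 2.241 + 1.036 = 3.277.
n = (3.277 / 0.72)² = 4.551² = 20.72.
Round up.

n = 21 pairs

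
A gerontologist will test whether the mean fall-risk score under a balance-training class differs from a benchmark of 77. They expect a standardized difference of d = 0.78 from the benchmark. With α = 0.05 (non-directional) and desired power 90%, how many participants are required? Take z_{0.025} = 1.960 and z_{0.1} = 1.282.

n = 18

For a one-sample test: n = ((z_{α/2} + z_β) / d)².
z_{α/2} + z_β = 1.960 + 1.282 = 3.242.
n = (3.242 / 0.78)² = 4.156² = 17.28.
Round up.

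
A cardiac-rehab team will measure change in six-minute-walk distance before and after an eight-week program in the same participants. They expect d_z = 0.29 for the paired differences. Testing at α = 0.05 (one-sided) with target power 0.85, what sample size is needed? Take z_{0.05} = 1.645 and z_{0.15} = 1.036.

n = 86 pairs

For a paired (one-sample on differences) test: n = ((z_{α} + z_β) / d)².
z_{α} + z_β = 1.645 + 1.036 = 2.681.
n = (2.681 / 0.29)² = 9.245² = 85.47.
Round up.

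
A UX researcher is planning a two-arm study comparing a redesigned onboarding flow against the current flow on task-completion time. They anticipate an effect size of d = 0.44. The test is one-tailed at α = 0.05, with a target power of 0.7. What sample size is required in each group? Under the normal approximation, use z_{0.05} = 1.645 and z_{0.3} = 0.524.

For two independent groups with equal n: n = 2·((z_{α} + z_β) / d)².
z_{α} + z_β = 1.645 + 0.524 = 2.169.
n = 2 × (2.169 / 0.44)² = 2 × 4.930² = 2 × 24.30 = 48.6.
Round up to the next whole participant.

n = 49 per group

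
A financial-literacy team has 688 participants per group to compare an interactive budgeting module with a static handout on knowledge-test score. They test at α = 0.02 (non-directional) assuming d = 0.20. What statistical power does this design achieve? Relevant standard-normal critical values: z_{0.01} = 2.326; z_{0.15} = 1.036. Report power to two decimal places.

power ≈ 0.92

For two equal groups, power = Φ(d·√(n/2) − z_{α/2}).
d·√(n/2) = 0.20 × √(688/2) = 0.20 × 18.547 = 3.709.
z_β = 3.709 − 2.326 = 1.383.
Power = Φ(1.383) = 0.917.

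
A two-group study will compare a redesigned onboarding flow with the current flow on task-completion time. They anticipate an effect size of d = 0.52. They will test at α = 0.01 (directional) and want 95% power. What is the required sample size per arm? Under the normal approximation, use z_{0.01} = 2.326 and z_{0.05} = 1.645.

n = 117 per group

For two independent groups with equal n: n = 2·((z_{α} + z_β) / d)².
z_{α} + z_β = 2.326 + 1.645 = 3.971.
n = 2 × (3.971 / 0.52)² = 2 × 7.637² = 2 × 58.32 = 116.6.
Round up to the next whole participant.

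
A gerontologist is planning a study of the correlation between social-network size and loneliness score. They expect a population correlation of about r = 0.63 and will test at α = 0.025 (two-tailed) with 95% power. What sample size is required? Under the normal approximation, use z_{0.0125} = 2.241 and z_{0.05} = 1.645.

Fisher's z: C = ½·ln((1+r)/(1−r)) = ½·ln(4.4054) = 0.7414.
n = ((z_{α/2} + z_β)/C)² + 3.
(2.241 + 1.645) / 0.7414 = 3.886 / 0.7414 = 5.241.
n = 5.241² + 3 = 27.47 + 3 = 30.5.
Round up.

n = 31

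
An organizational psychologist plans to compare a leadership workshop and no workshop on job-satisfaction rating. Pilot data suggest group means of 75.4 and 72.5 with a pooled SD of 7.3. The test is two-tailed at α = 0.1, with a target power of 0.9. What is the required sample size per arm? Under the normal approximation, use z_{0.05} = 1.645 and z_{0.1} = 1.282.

n = 109 per group

Cohen's d = |M₁ − M₂| / SD_pooled = |75.4 − 72.5| / 7.3 = 2.9 / 7.3 = 0.397.
For two independent groups with equal n: n = 2·((z_{α/2} + z_β) / d)².
z_{α/2} + z_β = 1.645 + 1.282 = 2.927.
n = 2 × (2.927 / 0.397)² = 2 × 7.373² = 2 × 54.36 = 108.7.
Round up to the next whole participant.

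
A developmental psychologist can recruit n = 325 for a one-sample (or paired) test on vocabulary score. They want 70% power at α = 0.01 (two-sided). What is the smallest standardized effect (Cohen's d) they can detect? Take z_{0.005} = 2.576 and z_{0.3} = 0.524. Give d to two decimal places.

d_min ≈ 0.17

For a single sample (or paired design) of n = 325: d_min = (z_{α/2} + z_β)/√n.
z-sum = 2.576 + 0.524 = 3.100.
d_min = 3.100 / √325 = 3.100 / 18.028 = 0.172.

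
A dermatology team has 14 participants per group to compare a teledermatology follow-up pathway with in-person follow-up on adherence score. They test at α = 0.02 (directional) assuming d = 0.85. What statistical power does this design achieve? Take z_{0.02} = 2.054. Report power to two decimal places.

power ≈ 0.58

For two equal groups, power = Φ(d·√(n/2) − z_{α}).
d·√(n/2) = 0.85 × √(14/2) = 0.85 × 2.646 = 2.249.
z_β = 2.249 − 2.054 = 0.195.
Power = Φ(0.195) = 0.577.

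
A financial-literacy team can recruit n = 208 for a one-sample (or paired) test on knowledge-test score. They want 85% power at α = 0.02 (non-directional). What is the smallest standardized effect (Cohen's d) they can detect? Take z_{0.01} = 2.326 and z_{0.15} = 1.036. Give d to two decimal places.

For a single sample (or paired design) of n = 208: d_min = (z_{α/2} + z_β)/√n.
z-sum = 2.326 + 1.036 = 3.362.
d_min = 3.362 / √208 = 3.362 / 14.422 = 0.233.

d_min ≈ 0.23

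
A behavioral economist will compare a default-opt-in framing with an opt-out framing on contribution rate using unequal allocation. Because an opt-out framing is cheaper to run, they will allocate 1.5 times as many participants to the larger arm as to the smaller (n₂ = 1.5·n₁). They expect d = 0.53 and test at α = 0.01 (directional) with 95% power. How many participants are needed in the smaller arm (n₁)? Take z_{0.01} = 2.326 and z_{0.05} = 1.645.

n₁ = 94

With allocation ratio k = n₂/n₁ = 1.5, Var(x̄₁−x̄₂) = σ²(1/n₁ + 1/(k·n₁)) = σ²·(k+1)/(k·n₁).
So n₁ = (1 + 1/k)·((z_{α} + z_β)/d)² = 1.667 × (3.971/0.53)².
n₁ = 1.667 × 56.14 = 93.6.
Round up: n₁ = 94, giving n₂ = 1.5 × 94 = 141.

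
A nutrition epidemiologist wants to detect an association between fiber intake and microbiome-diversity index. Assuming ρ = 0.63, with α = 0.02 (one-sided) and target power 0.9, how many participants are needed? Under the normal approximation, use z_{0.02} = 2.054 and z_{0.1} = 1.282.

Fisher's z: C = ½·ln((1+r)/(1−r)) = ½·ln(4.4054) = 0.7414.
n = ((z_{α} + z_β)/C)² + 3.
(2.054 + 1.282) / 0.7414 = 3.336 / 0.7414 = 4.500.
n = 4.500² + 3 = 20.25 + 3 = 23.2.
Round up.

n = 24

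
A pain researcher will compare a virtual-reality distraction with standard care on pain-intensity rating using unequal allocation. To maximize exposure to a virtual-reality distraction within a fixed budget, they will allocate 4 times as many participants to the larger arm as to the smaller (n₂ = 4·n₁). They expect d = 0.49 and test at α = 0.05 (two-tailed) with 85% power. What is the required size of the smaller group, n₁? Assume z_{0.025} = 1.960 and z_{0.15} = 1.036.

With allocation ratio k = n₂/n₁ = 4, Var(x̄₁−x̄₂) = σ²(1/n₁ + 1/(k·n₁)) = σ²·(k+1)/(k·n₁).
So n₁ = (1 + 1/k)·((z_{α/2} + z_β)/d)² = 1.250 × (2.996/0.49)².
n₁ = 1.250 × 37.38 = 46.7.
Round up: n₁ = 47, giving n₂ = 4 × 47 = 188.

n₁ = 47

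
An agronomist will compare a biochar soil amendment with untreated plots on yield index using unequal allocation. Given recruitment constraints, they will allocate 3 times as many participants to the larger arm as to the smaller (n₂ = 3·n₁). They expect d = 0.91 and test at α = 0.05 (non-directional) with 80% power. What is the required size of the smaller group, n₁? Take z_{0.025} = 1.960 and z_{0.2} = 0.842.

n₁ = 13

With allocation ratio k = n₂/n₁ = 3, Var(x̄₁−x̄₂) = σ²(1/n₁ + 1/(k·n₁)) = σ²·(k+1)/(k·n₁).
So n₁ = (1 + 1/k)·((z_{α/2} + z_β)/d)² = 1.333 × (2.802/0.91)².
n₁ = 1.333 × 9.48 = 12.6.
Round up: n₁ = 13, giving n₂ = 3 × 13 = 39.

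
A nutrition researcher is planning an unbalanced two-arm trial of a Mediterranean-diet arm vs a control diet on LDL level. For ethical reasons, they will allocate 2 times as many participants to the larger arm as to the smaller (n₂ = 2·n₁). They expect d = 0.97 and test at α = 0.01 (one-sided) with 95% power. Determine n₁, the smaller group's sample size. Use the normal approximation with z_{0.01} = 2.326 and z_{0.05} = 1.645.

With allocation ratio k = n₂/n₁ = 2, Var(x̄₁−x̄₂) = σ²(1/n₁ + 1/(k·n₁)) = σ²·(k+1)/(k·n₁).
So n₁ = (1 + 1/k)·((z_{α} + z_β)/d)² = 1.500 × (3.971/0.97)².
n₁ = 1.500 × 16.76 = 25.1.
Round up: n₁ = 26, giving n₂ = 2 × 26 = 52.

n₁ = 26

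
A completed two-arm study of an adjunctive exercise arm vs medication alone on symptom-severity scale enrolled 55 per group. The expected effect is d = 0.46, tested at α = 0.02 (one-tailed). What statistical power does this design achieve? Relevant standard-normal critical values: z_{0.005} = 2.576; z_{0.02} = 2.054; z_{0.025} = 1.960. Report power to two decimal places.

For two equal groups, power = Φ(d·√(n/2) − z_{α}).
d·√(n/2) = 0.46 × √(55/2) = 0.46 × 5.244 = 2.412.
z_β = 2.412 − 2.054 = 0.358.
Power = Φ(0.358) = 0.640.

power ≈ 0.64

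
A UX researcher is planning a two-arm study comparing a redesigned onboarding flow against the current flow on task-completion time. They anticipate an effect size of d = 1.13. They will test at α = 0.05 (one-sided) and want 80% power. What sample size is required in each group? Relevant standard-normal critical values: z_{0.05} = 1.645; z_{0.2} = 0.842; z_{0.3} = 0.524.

n = 10 per group

For two independent groups with equal n: n = 2·((z_{α} + z_β) / d)².
z_{α} + z_β = 1.645 + 0.842 = 2.487.
n = 2 × (2.487 / 1.13)² = 2 × 2.201² = 2 × 4.84 = 9.7.
Round up to the next whole participant.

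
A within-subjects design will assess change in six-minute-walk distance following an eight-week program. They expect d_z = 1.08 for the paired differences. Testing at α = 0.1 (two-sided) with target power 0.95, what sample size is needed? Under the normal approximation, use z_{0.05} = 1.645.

For a paired (one-sample on differences) test: n = ((z_{α/2} + z_β) / d)².
z_{α/2} + z_β = 1.645 + 1.645 = 3.290.
n = (3.290 / 1.08)² = 3.046² = 9.28.
Round up.

n = 10 pairs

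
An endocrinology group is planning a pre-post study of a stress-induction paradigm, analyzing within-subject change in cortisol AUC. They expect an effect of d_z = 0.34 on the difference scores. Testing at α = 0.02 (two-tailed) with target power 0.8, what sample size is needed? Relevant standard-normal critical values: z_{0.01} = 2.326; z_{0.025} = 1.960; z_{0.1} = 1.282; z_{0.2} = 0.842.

n = 87 pairs

For a paired (one-sample on differences) test: n = ((z_{α/2} + z_β) / d)².
z_{α/2} + z_β = 2.326 + 0.842 = 3.168.
n = (3.168 / 0.34)² = 9.318² = 86.82.
Round up.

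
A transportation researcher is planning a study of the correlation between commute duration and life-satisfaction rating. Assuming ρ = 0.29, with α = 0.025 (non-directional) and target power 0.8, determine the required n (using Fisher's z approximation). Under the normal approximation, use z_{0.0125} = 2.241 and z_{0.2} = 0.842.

Fisher's z: C = ½·ln((1+r)/(1−r)) = ½·ln(1.8169) = 0.2986.
n = ((z_{α/2} + z_β)/C)² + 3.
(2.241 + 0.842) / 0.2986 = 3.083 / 0.2986 = 10.325.
n = 10.325² + 3 = 106.60 + 3 = 109.6.
Round up.

n = 110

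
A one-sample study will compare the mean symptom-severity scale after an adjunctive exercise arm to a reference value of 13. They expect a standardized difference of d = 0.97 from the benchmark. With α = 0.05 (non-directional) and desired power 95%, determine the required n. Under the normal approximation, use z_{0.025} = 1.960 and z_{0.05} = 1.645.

n = 14

For a one-sample test: n = ((z_{α/2} + z_β) / d)².
z_{α/2} + z_β = 1.960 + 1.645 = 3.605.
n = (3.605 / 0.97)² = 3.716² = 13.81.
Round up.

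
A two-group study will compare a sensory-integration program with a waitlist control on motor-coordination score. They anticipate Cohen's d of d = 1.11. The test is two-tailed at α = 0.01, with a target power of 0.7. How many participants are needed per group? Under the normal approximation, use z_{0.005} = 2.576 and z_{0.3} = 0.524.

n = 16 per group

For two independent groups with equal n: n = 2·((z_{α/2} + z_β) / d)².
z_{α/2} + z_β = 2.576 + 0.524 = 3.100.
n = 2 × (3.100 / 1.11)² = 2 × 2.793² = 2 × 7.80 = 15.6.
Round up to the next whole participant.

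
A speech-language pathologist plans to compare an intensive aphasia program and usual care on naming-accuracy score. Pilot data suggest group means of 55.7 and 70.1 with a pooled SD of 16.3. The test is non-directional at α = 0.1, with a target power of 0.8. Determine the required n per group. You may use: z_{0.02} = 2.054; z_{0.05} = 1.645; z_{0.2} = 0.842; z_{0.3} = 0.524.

n = 16 per group

Cohen's d = |M₁ − M₂| / SD_pooled = |55.7 − 70.1| / 16.3 = 14.4 / 16.3 = 0.883.
For two independent groups with equal n: n = 2·((z_{α/2} + z_β) / d)².
z_{α/2} + z_β = 1.645 + 0.842 = 2.487.
n = 2 × (2.487 / 0.883)² = 2 × 2.817² = 2 × 7.93 = 15.9.
Round up to the next whole participant.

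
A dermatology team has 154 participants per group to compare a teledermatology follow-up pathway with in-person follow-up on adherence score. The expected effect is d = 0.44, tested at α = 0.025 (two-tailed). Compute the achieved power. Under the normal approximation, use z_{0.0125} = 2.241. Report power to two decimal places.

For two equal groups, power = Φ(d·√(n/2) − z_{α/2}).
d·√(n/2) = 0.44 × √(154/2) = 0.44 × 8.775 = 3.861.
z_β = 3.861 − 2.241 = 1.620.
Power = Φ(1.620) = 0.947.

power ≈ 0.95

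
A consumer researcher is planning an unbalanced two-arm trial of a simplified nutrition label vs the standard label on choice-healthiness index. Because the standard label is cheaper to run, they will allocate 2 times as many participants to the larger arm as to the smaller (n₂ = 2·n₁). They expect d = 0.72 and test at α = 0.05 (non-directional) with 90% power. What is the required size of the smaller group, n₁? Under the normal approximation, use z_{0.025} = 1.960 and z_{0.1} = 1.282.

With allocation ratio k = n₂/n₁ = 2, Var(x̄₁−x̄₂) = σ²(1/n₁ + 1/(k·n₁)) = σ²·(k+1)/(k·n₁).
So n₁ = (1 + 1/k)·((z_{α/2} + z_β)/d)² = 1.500 × (3.242/0.72)².
n₁ = 1.500 × 20.28 = 30.4.
Round up: n₁ = 31, giving n₂ = 2 × 31 = 62.

n₁ = 31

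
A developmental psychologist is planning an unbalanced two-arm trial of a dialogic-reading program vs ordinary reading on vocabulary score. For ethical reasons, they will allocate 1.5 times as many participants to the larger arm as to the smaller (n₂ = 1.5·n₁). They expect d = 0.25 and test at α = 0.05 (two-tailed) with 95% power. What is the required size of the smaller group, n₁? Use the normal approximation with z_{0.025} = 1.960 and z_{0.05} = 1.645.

With allocation ratio k = n₂/n₁ = 1.5, Var(x̄₁−x̄₂) = σ²(1/n₁ + 1/(k·n₁)) = σ²·(k+1)/(k·n₁).
So n₁ = (1 + 1/k)·((z_{α/2} + z_β)/d)² = 1.667 × (3.605/0.25)².
n₁ = 1.667 × 207.94 = 346.6.
Round up: n₁ = 347, giving n₂ = ⌈1.5 × 347⌉ = ⌈520.5⌉ = 521.

n₁ = 347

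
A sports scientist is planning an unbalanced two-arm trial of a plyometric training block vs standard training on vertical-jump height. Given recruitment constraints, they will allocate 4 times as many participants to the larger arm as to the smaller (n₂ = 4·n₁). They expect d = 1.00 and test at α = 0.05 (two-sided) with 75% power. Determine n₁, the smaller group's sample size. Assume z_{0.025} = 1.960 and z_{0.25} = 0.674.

With allocation ratio k = n₂/n₁ = 4, Var(x̄₁−x̄₂) = σ²(1/n₁ + 1/(k·n₁)) = σ²·(k+1)/(k·n₁).
So n₁ = (1 + 1/k)·((z_{α/2} + z_β)/d)² = 1.250 × (2.634/1.00)².
n₁ = 1.250 × 6.94 = 8.7.
Round up: n₁ = 9, giving n₂ = 4 × 9 = 36.

n₁ = 9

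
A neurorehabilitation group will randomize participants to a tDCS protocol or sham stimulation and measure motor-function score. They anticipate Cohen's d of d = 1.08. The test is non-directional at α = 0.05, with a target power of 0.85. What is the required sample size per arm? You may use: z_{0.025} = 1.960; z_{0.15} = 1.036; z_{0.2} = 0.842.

For two independent groups with equal n: n = 2·((z_{α/2} + z_β) / d)².
z_{α/2} + z_β = 1.960 + 1.036 = 2.996.
n = 2 × (2.996 / 1.08)² = 2 × 2.774² = 2 × 7.70 = 15.4.
Round up to the next whole participant.

n = 16 per group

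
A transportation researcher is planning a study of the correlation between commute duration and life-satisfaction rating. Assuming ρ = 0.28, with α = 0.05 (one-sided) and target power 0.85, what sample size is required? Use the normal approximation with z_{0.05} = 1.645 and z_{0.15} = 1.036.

n = 90

Fisher's z: C = ½·ln((1+r)/(1−r)) = ½·ln(1.7778) = 0.2877.
n = ((z_{α} + z_β)/C)² + 3.
(1.645 + 1.036) / 0.2877 = 2.681 / 0.2877 = 9.319.
n = 9.319² + 3 = 86.84 + 3 = 89.8.
Round up.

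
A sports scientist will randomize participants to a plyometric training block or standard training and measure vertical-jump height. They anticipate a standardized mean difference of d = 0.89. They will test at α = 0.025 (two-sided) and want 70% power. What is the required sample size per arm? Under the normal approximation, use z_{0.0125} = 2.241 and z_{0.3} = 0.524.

n = 20 per group

For two independent groups with equal n: n = 2·((z_{α/2} + z_β) / d)².
z_{α/2} + z_β = 2.241 + 0.524 = 2.765.
n = 2 × (2.765 / 0.89)² = 2 × 3.107² = 2 × 9.65 = 19.3.
Round up to the next whole participant.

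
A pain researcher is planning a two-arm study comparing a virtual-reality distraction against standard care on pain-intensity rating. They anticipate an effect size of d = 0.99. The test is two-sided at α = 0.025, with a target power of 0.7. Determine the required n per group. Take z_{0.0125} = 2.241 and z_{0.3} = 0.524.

n = 16 per group

For two independent groups with equal n: n = 2·((z_{α/2} + z_β) / d)².
z_{α/2} + z_β = 2.241 + 0.524 = 2.765.
n = 2 × (2.765 / 0.99)² = 2 × 2.793² = 2 × 7.80 = 15.6.
Round up to the next whole participant.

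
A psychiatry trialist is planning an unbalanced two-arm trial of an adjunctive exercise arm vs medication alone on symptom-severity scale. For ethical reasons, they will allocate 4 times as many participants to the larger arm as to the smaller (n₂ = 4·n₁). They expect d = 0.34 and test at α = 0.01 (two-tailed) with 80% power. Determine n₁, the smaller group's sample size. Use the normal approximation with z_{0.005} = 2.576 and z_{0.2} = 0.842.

n₁ = 127

With allocation ratio k = n₂/n₁ = 4, Var(x̄₁−x̄₂) = σ²(1/n₁ + 1/(k·n₁)) = σ²·(k+1)/(k·n₁).
So n₁ = (1 + 1/k)·((z_{α/2} + z_β)/d)² = 1.250 × (3.418/0.34)².
n₁ = 1.250 × 101.06 = 126.3.
Round up: n₁ = 127, giving n₂ = 4 × 127 = 508.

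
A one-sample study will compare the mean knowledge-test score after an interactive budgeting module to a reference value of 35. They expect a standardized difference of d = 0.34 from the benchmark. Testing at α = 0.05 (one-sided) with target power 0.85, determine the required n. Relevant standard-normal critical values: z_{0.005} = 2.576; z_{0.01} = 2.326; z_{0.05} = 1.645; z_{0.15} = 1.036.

n = 63

For a one-sample test: n = ((z_{α} + z_β) / d)².
z_{α} + z_β = 1.645 + 1.036 = 2.681.
n = (2.681 / 0.34)² = 7.885² = 62.18.
Round up.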